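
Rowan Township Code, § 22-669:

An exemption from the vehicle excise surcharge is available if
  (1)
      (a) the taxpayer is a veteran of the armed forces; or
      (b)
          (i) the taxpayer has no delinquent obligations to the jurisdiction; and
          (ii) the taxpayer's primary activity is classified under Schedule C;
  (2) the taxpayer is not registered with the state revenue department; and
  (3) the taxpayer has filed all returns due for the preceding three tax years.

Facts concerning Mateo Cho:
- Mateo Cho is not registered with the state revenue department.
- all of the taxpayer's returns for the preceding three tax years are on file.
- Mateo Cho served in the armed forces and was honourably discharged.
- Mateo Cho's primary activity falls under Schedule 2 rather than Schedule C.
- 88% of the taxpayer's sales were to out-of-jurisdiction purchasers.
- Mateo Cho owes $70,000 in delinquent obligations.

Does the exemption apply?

Yes — exempt.

(a) veteran — satisfied.
(i) no delinquency — not met.
(ii) Schedule C activity — fails.
(b): F AND F → false.
(1) = T OR F = true.
(2) not (state-registered) — met.
(3) returns current — holds.
Overall = T AND T AND T = true.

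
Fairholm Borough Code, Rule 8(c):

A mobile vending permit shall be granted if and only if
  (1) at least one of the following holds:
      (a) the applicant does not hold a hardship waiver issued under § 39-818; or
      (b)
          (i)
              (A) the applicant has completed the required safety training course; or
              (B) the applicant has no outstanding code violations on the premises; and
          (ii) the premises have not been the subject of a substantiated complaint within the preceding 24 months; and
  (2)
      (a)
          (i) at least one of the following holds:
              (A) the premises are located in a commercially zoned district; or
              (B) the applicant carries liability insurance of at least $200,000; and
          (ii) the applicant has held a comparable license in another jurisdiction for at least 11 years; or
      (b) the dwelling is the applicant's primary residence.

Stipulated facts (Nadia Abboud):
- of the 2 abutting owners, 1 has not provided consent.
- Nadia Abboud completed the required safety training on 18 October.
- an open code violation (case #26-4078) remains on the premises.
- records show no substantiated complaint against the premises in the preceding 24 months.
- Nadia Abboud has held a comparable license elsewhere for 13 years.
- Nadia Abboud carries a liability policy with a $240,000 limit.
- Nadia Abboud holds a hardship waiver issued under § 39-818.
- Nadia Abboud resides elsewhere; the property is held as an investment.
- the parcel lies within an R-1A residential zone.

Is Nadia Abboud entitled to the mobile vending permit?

Yes — granted.

(a) not (hardship waiver) — fails.
(A) safety training — met.
(B) no code violations — not satisfied.
So (i) is satisfied (T OR F).
(ii) no complaint in 24 mo. — met.
So (b) is satisfied (T AND T).
(1) = F OR T = true.
(A) commercially zoned — fails.
(B) insurance ≥ $200,000 — met.
(i): F OR T → true.
(ii) prior license ≥ 11 yr — holds.
(a) = T AND T = true.
(b) primary residence — not met.
(2): T OR F → true.
So Overall is satisfied (T AND T).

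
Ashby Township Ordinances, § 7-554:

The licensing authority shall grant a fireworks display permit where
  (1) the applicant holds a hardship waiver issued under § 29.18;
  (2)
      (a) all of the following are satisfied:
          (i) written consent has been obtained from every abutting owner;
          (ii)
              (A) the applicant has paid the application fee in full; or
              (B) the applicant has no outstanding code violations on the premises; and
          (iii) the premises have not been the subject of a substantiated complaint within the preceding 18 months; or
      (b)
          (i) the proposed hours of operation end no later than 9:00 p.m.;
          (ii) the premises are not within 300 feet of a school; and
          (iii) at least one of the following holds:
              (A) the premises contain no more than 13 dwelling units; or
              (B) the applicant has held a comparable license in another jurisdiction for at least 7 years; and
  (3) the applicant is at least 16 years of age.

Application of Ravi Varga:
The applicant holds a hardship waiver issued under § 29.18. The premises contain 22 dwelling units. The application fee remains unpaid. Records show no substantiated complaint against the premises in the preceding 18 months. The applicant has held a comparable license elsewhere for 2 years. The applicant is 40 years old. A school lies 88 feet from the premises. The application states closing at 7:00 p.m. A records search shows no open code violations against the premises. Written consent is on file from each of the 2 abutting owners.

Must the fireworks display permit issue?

Yes — granted.

(1) hardship waiver — satisfied.
(i) all abutters consent — holds.
(A) fee paid — not met.
(B) no code violations — holds.
(ii): F OR T → true.
(iii) no complaint in 18 mo. — satisfied.
So (a) is satisfied (T AND T AND T).
(i) closes by 9 p.m. — met.
(ii) ≥300 ft from school — not met.
(A) ≤ 13 units — not satisfied.
(B) prior license ≥ 7 yr — not met.
(iii): F OR F → false.
(b) = T AND F AND F = false.
(2): T OR F → true.
(3) age ≥ 16 — holds.
Overall = T AND T AND T = true.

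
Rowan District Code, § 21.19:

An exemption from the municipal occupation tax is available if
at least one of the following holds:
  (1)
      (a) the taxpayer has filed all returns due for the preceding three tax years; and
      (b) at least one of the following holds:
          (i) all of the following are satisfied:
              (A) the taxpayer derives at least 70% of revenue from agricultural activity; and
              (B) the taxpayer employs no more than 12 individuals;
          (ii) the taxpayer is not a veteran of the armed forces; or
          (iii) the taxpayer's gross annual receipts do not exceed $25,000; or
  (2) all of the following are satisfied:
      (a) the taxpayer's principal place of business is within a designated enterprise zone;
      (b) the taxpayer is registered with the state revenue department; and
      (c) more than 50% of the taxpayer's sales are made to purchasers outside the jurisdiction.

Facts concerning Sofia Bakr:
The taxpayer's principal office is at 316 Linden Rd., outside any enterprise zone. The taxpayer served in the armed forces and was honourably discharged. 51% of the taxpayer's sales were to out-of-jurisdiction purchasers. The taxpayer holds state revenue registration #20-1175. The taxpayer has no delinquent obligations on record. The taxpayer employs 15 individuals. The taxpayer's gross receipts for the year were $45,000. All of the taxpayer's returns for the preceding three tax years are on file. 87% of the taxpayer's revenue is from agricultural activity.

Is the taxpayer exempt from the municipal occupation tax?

(a) returns current — satisfied.
(A) ≥70% agricultural — satisfied.
(B) ≤ 12 employees — fails.
So (i) is not satisfied (T AND F).
(ii) not (veteran) — fails.
(iii) receipts ≤ $25,000 — fails.
So (b) is not satisfied (F OR F OR F).
(1) = T AND F = false.
(a) in enterprise zone — fails.
(b) state-registered — met.
(c) >50% out-of-jur. sales — holds.
(2): F AND T AND T → false.
Overall = F OR F = false.

No — not exempt.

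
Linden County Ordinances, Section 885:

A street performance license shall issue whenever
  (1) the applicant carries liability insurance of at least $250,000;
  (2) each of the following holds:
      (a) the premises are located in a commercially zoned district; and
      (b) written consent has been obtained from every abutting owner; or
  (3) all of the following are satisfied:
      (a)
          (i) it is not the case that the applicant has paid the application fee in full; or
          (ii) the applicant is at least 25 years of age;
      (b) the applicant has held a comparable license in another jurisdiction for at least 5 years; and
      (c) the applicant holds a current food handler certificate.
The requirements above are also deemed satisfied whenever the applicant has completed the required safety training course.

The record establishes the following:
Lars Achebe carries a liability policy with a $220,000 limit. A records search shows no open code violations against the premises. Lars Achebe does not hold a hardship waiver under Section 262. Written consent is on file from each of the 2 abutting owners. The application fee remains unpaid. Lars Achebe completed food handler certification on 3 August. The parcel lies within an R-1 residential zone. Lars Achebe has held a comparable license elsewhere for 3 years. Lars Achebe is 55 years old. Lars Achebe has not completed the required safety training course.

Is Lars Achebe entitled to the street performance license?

No — denied.

(1) insurance ≥ $250,000 — fails.
(a) commercially zoned — fails.
(b) all abutters consent — holds.
(2): F AND T → false.
(i) not (fee paid) — met.
(ii) age ≥ 25 — satisfied.
(a): T OR T → true.
(b) prior license ≥ 5 yr — fails.
(c) food handler cert. — satisfied.
(3) = T AND F AND T = false.
Overall = F OR F OR F = false.
Exception (safety training) — not satisfied.
Result: main false OR exception false → false.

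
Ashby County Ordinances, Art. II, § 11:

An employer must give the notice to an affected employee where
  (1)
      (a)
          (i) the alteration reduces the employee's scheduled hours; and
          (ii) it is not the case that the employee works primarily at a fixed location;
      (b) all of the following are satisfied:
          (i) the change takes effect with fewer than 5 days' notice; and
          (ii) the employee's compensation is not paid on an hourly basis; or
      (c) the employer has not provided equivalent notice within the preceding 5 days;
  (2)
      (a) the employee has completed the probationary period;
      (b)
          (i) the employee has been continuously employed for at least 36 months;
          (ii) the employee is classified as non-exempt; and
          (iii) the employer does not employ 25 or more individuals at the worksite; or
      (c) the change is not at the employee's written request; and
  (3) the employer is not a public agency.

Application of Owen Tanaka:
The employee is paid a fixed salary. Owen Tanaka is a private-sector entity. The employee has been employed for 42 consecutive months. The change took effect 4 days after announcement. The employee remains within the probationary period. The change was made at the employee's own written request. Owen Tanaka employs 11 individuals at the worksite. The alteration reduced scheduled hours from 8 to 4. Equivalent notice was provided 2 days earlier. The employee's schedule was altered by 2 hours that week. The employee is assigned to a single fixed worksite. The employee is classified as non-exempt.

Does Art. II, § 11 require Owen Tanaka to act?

(i) hours reduced — satisfied.
(ii) not (fixed location) — not met.
(a) = T AND F = false.
(i) < 5 days' notice — met.
(ii) not (hourly-paid) — satisfied.
(b) = T AND T = true.
(c) no recent notice — fails.
(1): F OR T OR F → true.
(a) past probation — not satisfied.
(i) tenure ≥ 36 mo. — met.
(ii) non-exempt — met.
(iii) not (≥ 25 at site) — met.
(b) = T AND T AND T = true.
(c) not employee-requested — not satisfied.
So (2) is satisfied (F OR T OR F).
(3) not (public agency) — satisfied.
Overall: T AND T AND T → true.

Yes — required.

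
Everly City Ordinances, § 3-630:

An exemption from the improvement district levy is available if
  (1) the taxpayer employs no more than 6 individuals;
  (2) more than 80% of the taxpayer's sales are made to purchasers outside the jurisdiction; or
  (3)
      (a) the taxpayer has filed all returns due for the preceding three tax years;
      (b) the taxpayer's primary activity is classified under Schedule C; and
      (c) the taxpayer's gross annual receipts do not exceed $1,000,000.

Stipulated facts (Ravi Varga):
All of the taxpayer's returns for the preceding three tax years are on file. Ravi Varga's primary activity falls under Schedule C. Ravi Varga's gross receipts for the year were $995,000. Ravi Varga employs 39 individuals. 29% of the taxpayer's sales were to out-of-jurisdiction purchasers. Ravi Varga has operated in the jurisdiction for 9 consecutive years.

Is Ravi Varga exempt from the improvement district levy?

Yes — exempt.

(1) ≤ 6 employees — not met.
(2) >80% out-of-jur. sales — fails.
(a) returns current — met.
(b) Schedule C activity — satisfied.
(c) receipts ≤ $1,000,000 — satisfied.
So (3) is satisfied (T AND T AND T).
So Overall is satisfied (F OR F OR T).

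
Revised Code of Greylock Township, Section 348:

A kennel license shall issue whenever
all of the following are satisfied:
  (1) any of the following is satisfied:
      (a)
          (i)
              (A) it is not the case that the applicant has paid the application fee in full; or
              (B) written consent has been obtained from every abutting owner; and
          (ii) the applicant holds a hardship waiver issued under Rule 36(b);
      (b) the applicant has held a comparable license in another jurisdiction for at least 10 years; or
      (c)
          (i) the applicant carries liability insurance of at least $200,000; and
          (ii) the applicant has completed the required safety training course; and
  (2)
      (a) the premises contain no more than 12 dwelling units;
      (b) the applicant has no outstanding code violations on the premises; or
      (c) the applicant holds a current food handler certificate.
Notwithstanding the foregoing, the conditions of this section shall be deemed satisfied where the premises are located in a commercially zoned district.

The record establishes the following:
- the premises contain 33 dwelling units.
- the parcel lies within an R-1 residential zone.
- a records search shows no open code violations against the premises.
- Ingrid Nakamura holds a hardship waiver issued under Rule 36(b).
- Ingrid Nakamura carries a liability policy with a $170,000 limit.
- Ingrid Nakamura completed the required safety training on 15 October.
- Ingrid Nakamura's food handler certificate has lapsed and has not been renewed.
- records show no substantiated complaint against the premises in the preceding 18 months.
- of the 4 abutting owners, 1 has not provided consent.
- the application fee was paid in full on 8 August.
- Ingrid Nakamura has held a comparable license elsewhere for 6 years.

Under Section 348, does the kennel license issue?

No — denied.

(A) not (fee paid) — not satisfied.
(B) all abutters consent — fails.
So (i) is not satisfied (F OR F).
(ii) hardship waiver — met.
(a) = F AND T = false.
(b) prior license ≥ 10 yr — fails.
(i) insurance ≥ $200,000 — fails.
(ii) safety training — met.
So (c) is not satisfied (F AND T).
So (1) is not satisfied (F OR F OR F).
(a) ≤ 12 units — fails.
(b) no code violations — holds.
(c) food handler cert. — not met.
(2) = F OR T OR F = true.
Overall: F AND T → false.
Exception (commercially zoned) — not satisfied.
Result: main false OR exception false → false.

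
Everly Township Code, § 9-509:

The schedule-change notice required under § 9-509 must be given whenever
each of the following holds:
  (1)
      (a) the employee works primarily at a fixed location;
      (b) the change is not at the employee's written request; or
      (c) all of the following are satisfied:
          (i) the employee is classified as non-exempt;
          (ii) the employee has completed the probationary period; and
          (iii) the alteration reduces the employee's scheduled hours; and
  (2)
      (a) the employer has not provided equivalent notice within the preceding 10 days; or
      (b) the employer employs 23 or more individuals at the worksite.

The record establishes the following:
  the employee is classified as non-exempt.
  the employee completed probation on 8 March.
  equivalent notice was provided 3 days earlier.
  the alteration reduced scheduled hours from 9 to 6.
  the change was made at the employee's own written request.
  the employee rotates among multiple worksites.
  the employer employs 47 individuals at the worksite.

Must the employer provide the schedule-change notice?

Yes — required.

(a) fixed location — not satisfied.
(b) not employee-requested — not satisfied.
(i) non-exempt — holds.
(ii) past probation — satisfied.
(iii) hours reduced — satisfied.
So (c) is satisfied (T AND T AND T).
(1) = F OR F OR T = true.
(a) no recent notice — not satisfied.
(b) ≥ 23 at site — holds.
(2): F OR T → true.
So Overall is satisfied (T AND T).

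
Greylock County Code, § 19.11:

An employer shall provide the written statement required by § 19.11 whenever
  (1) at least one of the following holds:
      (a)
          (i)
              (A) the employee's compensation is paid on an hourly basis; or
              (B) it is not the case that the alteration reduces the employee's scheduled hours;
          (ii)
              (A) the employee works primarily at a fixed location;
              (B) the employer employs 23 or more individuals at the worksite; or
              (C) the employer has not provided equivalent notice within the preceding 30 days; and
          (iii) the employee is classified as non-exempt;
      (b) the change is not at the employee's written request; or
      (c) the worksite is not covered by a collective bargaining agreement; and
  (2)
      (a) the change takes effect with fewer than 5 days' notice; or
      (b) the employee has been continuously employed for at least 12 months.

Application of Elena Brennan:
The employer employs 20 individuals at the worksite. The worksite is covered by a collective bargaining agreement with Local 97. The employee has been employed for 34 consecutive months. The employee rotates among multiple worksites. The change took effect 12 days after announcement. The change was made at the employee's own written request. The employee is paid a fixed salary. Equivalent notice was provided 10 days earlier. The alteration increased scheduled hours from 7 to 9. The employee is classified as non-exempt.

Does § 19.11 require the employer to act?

(A) hourly-paid — not satisfied.
(B) not (hours reduced) — satisfied.
(i) = F OR T = true.
(A) fixed location — not met.
(B) ≥ 23 at site — fails.
(C) no recent notice — fails.
So (ii) is not satisfied (F OR F OR F).
(iii) non-exempt — holds.
(a): T AND F AND T → false.
(b) not employee-requested — fails.
(c) no CBA — not satisfied.
(1): F OR F OR F → false.
(a) < 5 days' notice — not met.
(b) tenure ≥ 12 mo. — met.
So (2) is satisfied (F OR T).
So Overall is not satisfied (F AND T).

No — not required.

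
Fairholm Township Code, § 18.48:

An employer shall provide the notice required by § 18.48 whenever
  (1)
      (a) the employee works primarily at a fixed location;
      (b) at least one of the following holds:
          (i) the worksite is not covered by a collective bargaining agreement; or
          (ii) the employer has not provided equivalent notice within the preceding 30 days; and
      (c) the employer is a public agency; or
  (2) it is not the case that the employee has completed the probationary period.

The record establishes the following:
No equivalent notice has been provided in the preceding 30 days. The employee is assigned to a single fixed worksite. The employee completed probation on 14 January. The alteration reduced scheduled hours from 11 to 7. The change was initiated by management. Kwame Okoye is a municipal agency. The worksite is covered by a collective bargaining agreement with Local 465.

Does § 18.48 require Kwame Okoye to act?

Yes — required.

(a) fixed location — satisfied.
(i) no CBA — not met.
(ii) no recent notice — met.
(b) = F OR T = true.
(c) public agency — met.
(1): T AND T AND T → true.
(2) not (past probation) — not satisfied.
Overall = T OR F = true.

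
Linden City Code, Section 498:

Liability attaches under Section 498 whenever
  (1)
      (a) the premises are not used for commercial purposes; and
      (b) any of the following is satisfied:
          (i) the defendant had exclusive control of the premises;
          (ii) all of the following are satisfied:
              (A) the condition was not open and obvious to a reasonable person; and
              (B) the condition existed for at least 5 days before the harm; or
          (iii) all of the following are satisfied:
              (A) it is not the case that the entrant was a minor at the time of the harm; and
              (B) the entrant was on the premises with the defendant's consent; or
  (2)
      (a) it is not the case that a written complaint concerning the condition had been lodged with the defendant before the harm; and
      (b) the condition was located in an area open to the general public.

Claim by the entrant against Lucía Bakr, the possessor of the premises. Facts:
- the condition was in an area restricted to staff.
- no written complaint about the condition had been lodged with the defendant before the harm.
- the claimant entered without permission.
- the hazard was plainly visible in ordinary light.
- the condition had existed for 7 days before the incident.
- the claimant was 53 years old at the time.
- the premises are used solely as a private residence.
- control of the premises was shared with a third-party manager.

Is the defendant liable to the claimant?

(a) not (commercial use) — met.
(i) exclusive control — fails.
(A) not open/obvious — not satisfied.
(B) condition ≥5 days old — met.
(ii) = F AND T = false.
(A) not (entrant a minor) — holds.
(B) consent to enter — not satisfied.
(iii) = T AND F = false.
So (b) is not satisfied (F OR F OR F).
(1) = T AND F = false.
(a) not (complaint lodged) — holds.
(b) public area — not met.
(2) = T AND F = false.
Overall: F OR F → false.

No — not liable.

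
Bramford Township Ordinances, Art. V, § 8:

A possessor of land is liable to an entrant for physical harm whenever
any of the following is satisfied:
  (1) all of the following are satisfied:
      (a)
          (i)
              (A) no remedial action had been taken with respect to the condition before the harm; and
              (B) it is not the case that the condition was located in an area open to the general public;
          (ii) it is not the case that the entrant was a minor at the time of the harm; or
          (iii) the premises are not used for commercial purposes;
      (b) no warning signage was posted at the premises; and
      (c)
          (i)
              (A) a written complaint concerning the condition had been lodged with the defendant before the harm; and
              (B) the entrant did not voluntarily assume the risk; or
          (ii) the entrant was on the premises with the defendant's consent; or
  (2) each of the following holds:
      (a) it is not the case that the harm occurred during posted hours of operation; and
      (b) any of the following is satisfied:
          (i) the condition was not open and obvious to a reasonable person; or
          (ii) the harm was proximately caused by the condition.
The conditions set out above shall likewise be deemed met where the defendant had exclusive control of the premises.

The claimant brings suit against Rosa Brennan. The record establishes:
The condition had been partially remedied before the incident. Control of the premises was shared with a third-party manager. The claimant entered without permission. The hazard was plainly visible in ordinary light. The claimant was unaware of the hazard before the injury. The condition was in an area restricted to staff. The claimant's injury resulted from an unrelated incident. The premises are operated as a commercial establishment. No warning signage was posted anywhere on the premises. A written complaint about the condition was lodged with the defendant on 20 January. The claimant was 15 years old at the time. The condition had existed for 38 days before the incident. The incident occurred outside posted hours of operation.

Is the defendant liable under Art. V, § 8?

(A) no remedial action — not satisfied.
(B) not (public area) — satisfied.
(i) = F AND T = false.
(ii) not (entrant a minor) — not met.
(iii) not (commercial use) — fails.
(a) = F OR F OR F = false.
(b) no signage posted — satisfied.
(A) complaint lodged — met.
(B) no assumed risk — satisfied.
(i): T AND T → true.
(ii) consent to enter — not met.
(c) = T OR F = true.
So (1) is not satisfied (F AND T AND T).
(a) not (during posted hours) — holds.
(i) not open/obvious — fails.
(ii) proximate cause — not met.
(b): F OR F → false.
So (2) is not satisfied (T AND F).
Overall = F OR F = false.
Exception (exclusive control) — not satisfied.
Result: main false OR exception false → false.

No — not liable.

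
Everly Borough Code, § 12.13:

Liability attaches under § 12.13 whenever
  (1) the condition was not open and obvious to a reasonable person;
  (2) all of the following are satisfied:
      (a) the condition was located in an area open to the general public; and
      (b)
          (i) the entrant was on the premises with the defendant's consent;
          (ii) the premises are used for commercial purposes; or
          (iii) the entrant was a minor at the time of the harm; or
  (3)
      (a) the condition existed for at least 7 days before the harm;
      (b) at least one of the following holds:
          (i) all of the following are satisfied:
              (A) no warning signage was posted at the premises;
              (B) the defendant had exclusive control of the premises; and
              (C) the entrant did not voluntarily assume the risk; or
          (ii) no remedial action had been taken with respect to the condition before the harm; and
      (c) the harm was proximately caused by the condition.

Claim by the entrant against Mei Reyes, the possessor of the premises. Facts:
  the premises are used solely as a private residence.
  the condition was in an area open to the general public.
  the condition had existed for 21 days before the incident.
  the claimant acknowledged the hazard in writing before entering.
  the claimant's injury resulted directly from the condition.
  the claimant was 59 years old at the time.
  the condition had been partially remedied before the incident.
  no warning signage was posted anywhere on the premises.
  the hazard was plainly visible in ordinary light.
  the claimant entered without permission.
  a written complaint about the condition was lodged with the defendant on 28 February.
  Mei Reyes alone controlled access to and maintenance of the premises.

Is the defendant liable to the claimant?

No — not liable.

(1) not open/obvious — not satisfied.
(a) public area — holds.
(i) consent to enter — fails.
(ii) commercial use — not satisfied.
(iii) entrant a minor — not met.
(b): F OR F OR F → false.
(2): T AND F → false.
(a) condition ≥7 days old — met.
(A) no signage posted — holds.
(B) exclusive control — satisfied.
(C) no assumed risk — fails.
(i) = T AND T AND F = false.
(ii) no remedial action — not met.
(b): F OR F → false.
(c) proximate cause — met.
(3): T AND F AND T → false.
Overall: F OR F OR F → false.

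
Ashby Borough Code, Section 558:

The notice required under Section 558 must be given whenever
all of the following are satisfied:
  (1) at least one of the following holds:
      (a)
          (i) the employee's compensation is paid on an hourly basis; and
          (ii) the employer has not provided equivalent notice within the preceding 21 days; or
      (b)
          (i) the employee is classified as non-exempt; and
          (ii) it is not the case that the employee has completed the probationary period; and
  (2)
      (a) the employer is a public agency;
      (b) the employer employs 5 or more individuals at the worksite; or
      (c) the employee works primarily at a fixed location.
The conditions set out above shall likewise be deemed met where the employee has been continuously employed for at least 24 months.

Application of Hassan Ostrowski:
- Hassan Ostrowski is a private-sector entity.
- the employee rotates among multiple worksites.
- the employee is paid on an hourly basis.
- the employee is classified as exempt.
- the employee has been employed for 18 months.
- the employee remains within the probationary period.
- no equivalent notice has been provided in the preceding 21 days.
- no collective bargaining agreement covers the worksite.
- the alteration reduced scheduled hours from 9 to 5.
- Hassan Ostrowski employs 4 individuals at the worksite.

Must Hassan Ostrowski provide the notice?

(i) hourly-paid — met.
(ii) no recent notice — met.
(a) = T AND T = true.
(i) non-exempt — not satisfied.
(ii) not (past probation) — holds.
(b) = F AND T = false.
(1): T OR F → true.
(a) public agency — fails.
(b) ≥ 5 at site — not satisfied.
(c) fixed location — not met.
(2) = F OR F OR F = false.
Overall = T AND F = false.
Exception (tenure ≥ 24 mo.) — not satisfied.
Result: main false OR exception false → false.

No — not required.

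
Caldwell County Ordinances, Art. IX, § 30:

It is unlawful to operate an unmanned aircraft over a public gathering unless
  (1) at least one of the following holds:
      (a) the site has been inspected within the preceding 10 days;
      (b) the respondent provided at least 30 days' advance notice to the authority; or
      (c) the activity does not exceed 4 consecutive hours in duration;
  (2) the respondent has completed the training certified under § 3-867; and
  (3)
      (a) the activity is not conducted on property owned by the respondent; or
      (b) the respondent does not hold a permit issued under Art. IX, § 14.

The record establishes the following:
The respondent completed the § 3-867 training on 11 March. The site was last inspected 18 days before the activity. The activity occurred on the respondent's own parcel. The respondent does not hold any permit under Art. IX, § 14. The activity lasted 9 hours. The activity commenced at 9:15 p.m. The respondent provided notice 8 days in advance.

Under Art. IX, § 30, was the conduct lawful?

(a) site inspected — fails.
(b) ≥30 days' notice — not satisfied.
(c) ≤ 4 hrs duration — not met.
(1) = F OR F OR F = false.
(2) training certified — met.
(a) not (own property) — not met.
(b) not (holds permit) — satisfied.
(3): F OR T → true.
Overall: F AND T AND T → false.

No — unlawful.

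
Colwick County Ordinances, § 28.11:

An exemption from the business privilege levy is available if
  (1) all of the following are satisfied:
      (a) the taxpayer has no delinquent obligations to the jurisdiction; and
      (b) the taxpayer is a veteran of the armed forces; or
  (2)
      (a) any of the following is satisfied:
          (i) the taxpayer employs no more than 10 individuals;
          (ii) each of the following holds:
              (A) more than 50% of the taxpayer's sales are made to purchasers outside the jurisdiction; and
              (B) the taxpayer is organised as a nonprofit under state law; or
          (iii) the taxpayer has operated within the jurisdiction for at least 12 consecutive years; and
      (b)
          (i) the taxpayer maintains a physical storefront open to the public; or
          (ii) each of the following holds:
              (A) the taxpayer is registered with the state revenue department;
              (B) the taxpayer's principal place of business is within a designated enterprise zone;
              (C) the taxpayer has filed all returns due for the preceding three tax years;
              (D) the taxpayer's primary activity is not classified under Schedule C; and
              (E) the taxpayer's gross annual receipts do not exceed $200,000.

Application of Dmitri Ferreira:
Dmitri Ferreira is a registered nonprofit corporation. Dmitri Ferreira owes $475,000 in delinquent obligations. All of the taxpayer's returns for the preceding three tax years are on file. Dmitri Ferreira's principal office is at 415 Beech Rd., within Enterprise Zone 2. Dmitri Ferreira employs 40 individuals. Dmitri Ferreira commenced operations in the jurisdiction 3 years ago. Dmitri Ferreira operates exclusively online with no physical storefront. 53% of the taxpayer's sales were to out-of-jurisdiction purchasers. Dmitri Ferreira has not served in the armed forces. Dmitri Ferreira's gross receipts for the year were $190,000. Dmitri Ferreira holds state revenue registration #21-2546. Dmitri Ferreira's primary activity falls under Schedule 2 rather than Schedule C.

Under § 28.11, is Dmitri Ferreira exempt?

Yes — exempt.

(a) no delinquency — fails.
(b) veteran — not satisfied.
(1): F AND F → false.
(i) ≤ 10 employees — not met.
(A) >50% out-of-jur. sales — holds.
(B) nonprofit — met.
(ii) = T AND T = true.
(iii) ≥ 12 yrs in jurisdiction — not satisfied.
(a): F OR T OR F → true.
(i) has storefront — fails.
(A) state-registered — met.
(B) in enterprise zone — holds.
(C) returns current — met.
(D) not (Schedule C activity) — met.
(E) receipts ≤ $200,000 — holds.
(ii): T AND T AND T AND T AND T → true.
(b) = F OR T = true.
(2): T AND T → true.
So Overall is satisfied (F OR T).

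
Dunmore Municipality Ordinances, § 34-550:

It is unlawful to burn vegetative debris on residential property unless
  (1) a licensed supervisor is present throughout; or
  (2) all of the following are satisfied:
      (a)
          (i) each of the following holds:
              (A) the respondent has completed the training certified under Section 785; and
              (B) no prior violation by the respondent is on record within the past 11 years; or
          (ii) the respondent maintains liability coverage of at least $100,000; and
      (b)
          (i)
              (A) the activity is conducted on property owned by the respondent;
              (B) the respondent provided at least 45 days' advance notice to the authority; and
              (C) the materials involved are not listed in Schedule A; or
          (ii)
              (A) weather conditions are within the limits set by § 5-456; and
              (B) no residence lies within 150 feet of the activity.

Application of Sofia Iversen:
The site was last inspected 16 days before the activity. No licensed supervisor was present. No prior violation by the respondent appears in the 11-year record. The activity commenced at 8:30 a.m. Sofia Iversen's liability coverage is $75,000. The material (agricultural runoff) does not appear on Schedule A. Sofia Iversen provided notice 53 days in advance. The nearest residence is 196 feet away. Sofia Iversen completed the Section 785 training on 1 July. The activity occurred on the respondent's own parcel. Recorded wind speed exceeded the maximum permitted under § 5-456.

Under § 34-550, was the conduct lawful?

Yes — lawful.

(1) supervisor present — not satisfied.
(A) training certified — met.
(B) no prior violation — holds.
(i) = T AND T = true.
(ii) coverage ≥ $100,000 — fails.
So (a) is satisfied (T OR F).
(A) own property — holds.
(B) ≥45 days' notice — satisfied.
(C) not (Schedule A material) — holds.
So (i) is satisfied (T AND T AND T).
(A) weather ok — fails.
(B) no residence in 150 ft — satisfied.
So (ii) is not satisfied (F AND T).
So (b) is satisfied (T OR F).
(2): T AND T → true.
Overall = F OR T = true.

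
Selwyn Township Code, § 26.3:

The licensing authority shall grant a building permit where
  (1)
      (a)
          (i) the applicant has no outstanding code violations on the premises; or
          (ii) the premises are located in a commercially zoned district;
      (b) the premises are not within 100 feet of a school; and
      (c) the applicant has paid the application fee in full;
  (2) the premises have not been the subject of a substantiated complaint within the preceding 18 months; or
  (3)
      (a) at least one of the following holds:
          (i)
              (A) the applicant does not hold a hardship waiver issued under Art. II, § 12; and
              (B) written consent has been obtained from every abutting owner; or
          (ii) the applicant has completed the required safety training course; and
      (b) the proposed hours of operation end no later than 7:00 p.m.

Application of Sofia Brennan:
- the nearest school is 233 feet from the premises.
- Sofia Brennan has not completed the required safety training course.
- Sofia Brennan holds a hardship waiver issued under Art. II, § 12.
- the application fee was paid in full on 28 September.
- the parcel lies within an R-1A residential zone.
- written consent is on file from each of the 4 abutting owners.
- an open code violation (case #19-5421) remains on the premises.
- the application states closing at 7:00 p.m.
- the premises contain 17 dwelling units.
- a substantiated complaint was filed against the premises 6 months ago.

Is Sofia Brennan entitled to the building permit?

No — denied.

(i) no code violations — fails.
(ii) commercially zoned — fails.
(a) = F OR F = false.
(b) ≥100 ft from school — satisfied.
(c) fee paid — holds.
(1): F AND T AND T → false.
(2) no complaint in 18 mo. — not satisfied.
(A) not (hardship waiver) — not met.
(B) all abutters consent — met.
(i): F AND T → false.
(ii) safety training — not satisfied.
(a): F OR F → false.
(b) closes by 7 p.m. — holds.
So (3) is not satisfied (F AND T).
So Overall is not satisfied (F OR F OR F).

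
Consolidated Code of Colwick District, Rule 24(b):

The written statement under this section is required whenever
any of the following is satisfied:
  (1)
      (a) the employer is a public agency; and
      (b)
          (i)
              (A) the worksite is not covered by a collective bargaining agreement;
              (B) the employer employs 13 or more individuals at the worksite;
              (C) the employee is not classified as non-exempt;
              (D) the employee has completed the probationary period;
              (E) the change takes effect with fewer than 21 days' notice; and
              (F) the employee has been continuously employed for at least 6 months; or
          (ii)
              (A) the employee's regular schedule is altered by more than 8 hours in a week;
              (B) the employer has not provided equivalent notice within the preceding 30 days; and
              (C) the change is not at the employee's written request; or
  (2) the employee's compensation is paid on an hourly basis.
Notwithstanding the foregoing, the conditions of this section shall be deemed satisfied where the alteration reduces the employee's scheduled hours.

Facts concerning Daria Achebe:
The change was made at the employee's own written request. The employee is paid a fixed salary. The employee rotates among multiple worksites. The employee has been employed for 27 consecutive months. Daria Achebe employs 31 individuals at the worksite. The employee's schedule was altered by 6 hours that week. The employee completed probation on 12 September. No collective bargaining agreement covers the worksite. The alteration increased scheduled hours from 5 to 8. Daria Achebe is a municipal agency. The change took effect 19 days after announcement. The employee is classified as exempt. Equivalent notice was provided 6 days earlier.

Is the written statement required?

(a) public agency — satisfied.
(A) no CBA — holds.
(B) ≥ 13 at site — holds.
(C) not (non-exempt) — met.
(D) past probation — met.
(E) < 21 days' notice — met.
(F) tenure ≥ 6 mo. — met.
So (i) is satisfied (T AND T AND T AND T AND T AND T).
(A) schedule shift > 8h — fails.
(B) no recent notice — not met.
(C) not employee-requested — not met.
(ii): F AND F AND F → false.
So (b) is satisfied (T OR F).
So (1) is satisfied (T AND T).
(2) hourly-paid — not satisfied.
Overall = T OR F = true.
Exception (hours reduced) — not satisfied.
Result: main true OR exception false → true.

Yes — required.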